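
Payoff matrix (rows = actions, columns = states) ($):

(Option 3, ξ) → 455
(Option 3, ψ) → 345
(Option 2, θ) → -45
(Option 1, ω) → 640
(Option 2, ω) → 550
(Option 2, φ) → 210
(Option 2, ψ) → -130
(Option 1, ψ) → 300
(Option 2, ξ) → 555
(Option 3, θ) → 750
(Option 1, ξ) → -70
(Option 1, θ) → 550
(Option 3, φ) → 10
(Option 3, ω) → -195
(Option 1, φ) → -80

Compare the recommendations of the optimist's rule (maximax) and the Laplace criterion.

maximax → Option 3; laplace → Option 3 (agree)

Row maxima: Option 1=640, Option 2=555, Option 3=750
Best best-case = 750 → Option 3.
Row averages: Option 1=268, Option 2=228, Option 3=273
Highest average = 273 → Option 3.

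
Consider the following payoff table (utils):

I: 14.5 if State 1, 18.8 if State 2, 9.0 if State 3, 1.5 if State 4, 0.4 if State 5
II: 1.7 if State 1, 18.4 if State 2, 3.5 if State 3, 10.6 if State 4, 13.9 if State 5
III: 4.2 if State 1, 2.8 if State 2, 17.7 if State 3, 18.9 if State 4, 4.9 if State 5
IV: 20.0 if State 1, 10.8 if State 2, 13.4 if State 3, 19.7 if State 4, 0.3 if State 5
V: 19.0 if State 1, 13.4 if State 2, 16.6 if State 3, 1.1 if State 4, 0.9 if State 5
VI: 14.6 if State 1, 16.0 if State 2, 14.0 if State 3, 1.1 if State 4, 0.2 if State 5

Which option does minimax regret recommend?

Column bests: State 1=20.0, State 2=18.8, State 3=17.7, State 4=19.7, State 5=13.9.
I regrets: 5.5, 0.0, 8.7, 18.2, 13.5 → max 18.2
II regrets: 18.3, 0.4, 14.2, 9.1, 0.0 → max 18.3
III regrets: 15.8, 16.0, 0.0, 0.8, 9.0 → max 16.0
IV regrets: 0.0, 8.0, 4.3, 0.0, 13.6 → max 13.6
V regrets: 1.0, 5.4, 1.1, 18.6, 13.0 → max 18.6
VI regrets: 5.4, 2.8, 3.7, 18.6, 13.7 → max 18.6
Smallest max regret = 13.6 → IV.

IV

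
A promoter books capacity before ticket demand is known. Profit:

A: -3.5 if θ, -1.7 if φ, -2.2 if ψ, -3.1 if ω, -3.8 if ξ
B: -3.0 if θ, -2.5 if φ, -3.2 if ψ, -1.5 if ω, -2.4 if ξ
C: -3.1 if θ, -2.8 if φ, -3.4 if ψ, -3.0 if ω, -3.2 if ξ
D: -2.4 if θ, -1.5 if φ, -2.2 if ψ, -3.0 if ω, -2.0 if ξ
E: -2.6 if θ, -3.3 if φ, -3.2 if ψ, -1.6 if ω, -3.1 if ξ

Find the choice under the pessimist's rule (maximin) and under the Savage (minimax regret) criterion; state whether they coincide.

maximin → D; minimax regret → B (disagree)

Row minima: A=-3.8, B=-3.2, C=-3.4, D=-3.0, E=-3.3
Best worst-case = -3.0 → D.
Column bests: θ=-2.4, φ=-1.5, ψ=-2.2, ω=-1.5, ξ=-2.0.
A regrets: 1.1, 0.2, 0.0, 1.6, 1.8 → max 1.8
B regrets: 0.6, 1.0, 1.0, 0.0, 0.4 → max 1.0
C regrets: 0.7, 1.3, 1.2, 1.5, 1.2 → max 1.5
D regrets: 0.0, 0.0, 0.0, 1.5, 0.0 → max 1.5
E regrets: 0.2, 1.8, 1.0, 0.1, 1.1 → max 1.8
Smallest max regret = 1.0 → B.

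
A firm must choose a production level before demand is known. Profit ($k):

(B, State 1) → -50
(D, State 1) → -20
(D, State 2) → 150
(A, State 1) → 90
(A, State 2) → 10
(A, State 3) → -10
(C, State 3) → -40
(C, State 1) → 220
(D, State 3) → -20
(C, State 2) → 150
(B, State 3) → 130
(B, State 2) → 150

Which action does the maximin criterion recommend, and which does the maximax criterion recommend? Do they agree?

Row minima: A=-10, B=-50, C=-40, D=-20
Best worst-case = -10 → A.
Row maxima: A=90, B=150, C=220, D=150
Best best-case = 220 → C.

maximin → A; maximax → C (disagree)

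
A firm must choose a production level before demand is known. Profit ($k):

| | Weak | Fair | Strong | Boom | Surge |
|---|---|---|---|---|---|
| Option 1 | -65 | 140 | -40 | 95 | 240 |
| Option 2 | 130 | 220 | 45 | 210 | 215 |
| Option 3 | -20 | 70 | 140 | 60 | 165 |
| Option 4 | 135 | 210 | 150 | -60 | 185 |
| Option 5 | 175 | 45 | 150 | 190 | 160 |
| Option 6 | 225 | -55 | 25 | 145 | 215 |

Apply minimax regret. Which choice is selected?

Column bests: Weak=225, Fair=220, Strong=150, Boom=210, Surge=240.
Option 1 regrets: 290, 80, 190, 115, 0 → max 290
Option 2 regrets: 95, 0, 105, 0, 25 → max 105
Option 3 regrets: 245, 150, 10, 150, 75 → max 245
Option 4 regrets: 90, 10, 0, 270, 55 → max 270
Option 5 regrets: 50, 175, 0, 20, 80 → max 175
Option 6 regrets: 0, 275, 125, 65, 25 → max 275
Smallest max regret = 105 → Option 2.

Option 2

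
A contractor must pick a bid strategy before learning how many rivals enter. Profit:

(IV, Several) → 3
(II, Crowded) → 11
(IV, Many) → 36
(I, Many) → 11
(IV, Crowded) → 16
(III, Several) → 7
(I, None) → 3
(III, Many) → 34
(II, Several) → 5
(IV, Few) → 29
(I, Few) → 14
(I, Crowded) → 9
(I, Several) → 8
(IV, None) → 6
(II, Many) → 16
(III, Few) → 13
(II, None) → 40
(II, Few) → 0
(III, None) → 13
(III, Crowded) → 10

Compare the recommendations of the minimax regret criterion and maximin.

minimax regret → III; maximin → III (agree)

Column bests: None=40, Few=29, Several=8, Many=36, Crowded=16.
I regrets: 37, 15, 0, 25, 7 → max 37
II regrets: 0, 29, 3, 20, 5 → max 29
III regrets: 27, 16, 1, 2, 6 → max 27
IV regrets: 34, 0, 5, 0, 0 → max 34
Smallest max regret = 27 → III.
Row minima: I=3, II=0, III=7, IV=3
Best worst-case = 7 → III.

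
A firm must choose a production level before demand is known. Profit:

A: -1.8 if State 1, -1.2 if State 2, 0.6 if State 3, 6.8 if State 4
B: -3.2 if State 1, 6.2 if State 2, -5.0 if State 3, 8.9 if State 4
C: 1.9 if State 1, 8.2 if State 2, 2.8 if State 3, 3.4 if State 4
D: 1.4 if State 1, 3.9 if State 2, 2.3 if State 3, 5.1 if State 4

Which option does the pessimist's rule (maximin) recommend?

C

Row minima: A=-1.8, B=-5.0, C=1.9, D=1.4
Best worst-case = 1.9 → C.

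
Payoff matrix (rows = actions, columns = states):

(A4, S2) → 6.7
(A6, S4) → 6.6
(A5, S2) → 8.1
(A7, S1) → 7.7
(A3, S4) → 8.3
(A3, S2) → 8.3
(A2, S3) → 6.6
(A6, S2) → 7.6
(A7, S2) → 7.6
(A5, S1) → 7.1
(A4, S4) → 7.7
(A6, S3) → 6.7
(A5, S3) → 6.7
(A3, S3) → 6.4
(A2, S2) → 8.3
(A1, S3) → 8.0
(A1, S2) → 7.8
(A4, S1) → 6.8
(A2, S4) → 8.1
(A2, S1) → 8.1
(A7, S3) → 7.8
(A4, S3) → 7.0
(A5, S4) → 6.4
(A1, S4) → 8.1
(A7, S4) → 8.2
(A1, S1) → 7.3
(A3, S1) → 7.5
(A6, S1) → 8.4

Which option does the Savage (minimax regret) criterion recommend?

Column bests: S1=8.4, S2=8.3, S3=8.0, S4=8.3.
A1 regrets: 1.1, 0.5, 0.0, 0.2 → max 1.1
A2 regrets: 0.3, 0.0, 1.4, 0.2 → max 1.4
A3 regrets: 0.9, 0.0, 1.6, 0.0 → max 1.6
A4 regrets: 1.6, 1.6, 1.0, 0.6 → max 1.6
A5 regrets: 1.3, 0.2, 1.3, 1.9 → max 1.9
A6 regrets: 0.0, 0.7, 1.3, 1.7 → max 1.7
A7 regrets: 0.7, 0.7, 0.2, 0.1 → max 0.7
Smallest max regret = 0.7 → A7.

A7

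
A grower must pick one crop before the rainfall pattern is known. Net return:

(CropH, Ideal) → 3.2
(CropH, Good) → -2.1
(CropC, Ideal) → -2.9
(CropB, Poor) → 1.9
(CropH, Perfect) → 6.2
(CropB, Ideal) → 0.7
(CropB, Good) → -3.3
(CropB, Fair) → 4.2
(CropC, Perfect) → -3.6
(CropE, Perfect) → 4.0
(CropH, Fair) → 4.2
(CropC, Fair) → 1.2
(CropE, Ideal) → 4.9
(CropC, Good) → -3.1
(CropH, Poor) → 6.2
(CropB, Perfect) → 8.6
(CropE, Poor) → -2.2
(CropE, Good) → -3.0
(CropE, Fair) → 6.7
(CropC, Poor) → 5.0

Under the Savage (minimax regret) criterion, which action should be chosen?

CropH

Column bests: Poor=6.2, Fair=6.7, Good=-2.1, Ideal=4.9, Perfect=8.6.
CropC regrets: 1.2, 5.5, 1.0, 7.8, 12.2 → max 12.2
CropB regrets: 4.3, 2.5, 1.2, 4.2, 0.0 → max 4.3
CropH regrets: 0.0, 2.5, 0.0, 1.7, 2.4 → max 2.5
CropE regrets: 8.4, 0.0, 0.9, 0.0, 4.6 → max 8.4
Smallest max regret = 2.5 → CropH.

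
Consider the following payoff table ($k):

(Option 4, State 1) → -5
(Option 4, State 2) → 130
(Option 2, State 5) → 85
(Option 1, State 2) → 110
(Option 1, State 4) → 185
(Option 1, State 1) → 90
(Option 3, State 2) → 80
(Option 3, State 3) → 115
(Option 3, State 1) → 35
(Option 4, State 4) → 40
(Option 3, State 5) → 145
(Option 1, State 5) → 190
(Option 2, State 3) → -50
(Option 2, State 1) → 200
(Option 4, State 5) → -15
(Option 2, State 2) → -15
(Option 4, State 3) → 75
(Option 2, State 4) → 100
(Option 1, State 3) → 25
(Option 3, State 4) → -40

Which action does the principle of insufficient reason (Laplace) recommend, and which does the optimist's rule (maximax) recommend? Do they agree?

Row averages: Option 1=120, Option 2=64, Option 3=67, Option 4=45
Highest average = 120 → Option 1.
Row maxima: Option 1=190, Option 2=200, Option 3=145, Option 4=130
Best best-case = 200 → Option 2.

laplace → Option 1; maximax → Option 2 (disagree)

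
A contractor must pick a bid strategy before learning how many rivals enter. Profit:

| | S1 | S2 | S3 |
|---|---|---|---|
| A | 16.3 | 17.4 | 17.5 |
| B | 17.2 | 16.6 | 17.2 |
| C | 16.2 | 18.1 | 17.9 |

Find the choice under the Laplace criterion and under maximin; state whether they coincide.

laplace → C; maximin → B (disagree)

Row averages: A=256/15, B=17, C=17.4
Highest average = 17.4 → C.
Row minima: A=16.3, B=16.6, C=16.2
Best worst-case = 16.6 → B.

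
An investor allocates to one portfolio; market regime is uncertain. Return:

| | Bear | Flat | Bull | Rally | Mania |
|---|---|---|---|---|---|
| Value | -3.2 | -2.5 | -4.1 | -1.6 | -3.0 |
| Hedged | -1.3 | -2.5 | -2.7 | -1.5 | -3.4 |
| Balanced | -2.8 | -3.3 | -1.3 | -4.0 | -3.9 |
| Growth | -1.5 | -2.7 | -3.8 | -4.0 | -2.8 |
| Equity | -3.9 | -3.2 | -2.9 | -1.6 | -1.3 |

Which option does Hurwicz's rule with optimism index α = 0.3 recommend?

Value: 0.3·(-1.6) + 0.7·(-4.1) = -3.35
Hedged: 0.3·(-1.3) + 0.7·(-3.4) = -2.77
Balanced: 0.3·(-1.3) + 0.7·(-4.0) = -3.19
Growth: 0.3·(-1.5) + 0.7·(-4.0) = -3.25
Equity: 0.3·(-1.3) + 0.7·(-3.9) = -3.12
Highest Hurwicz score = -2.77 → Hedged.

Hedged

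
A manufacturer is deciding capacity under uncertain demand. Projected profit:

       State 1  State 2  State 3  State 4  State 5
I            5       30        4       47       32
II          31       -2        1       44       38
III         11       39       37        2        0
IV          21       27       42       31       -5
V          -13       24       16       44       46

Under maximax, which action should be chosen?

I

Row maxima: I=47, II=44, III=39, IV=42, V=46
Best best-case = 47 → I.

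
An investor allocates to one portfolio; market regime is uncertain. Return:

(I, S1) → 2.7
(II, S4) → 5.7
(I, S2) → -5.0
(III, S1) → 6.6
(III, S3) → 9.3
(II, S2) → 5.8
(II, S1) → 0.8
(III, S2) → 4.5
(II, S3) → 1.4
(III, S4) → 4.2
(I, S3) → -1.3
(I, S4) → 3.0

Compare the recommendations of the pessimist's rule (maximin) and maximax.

maximin → III; maximax → III (agree)

Row minima: I=-5.0, II=0.8, III=4.2
Best worst-case = 4.2 → III.
Row maxima: I=3.0, II=5.8, III=9.3
Best best-case = 9.3 → III.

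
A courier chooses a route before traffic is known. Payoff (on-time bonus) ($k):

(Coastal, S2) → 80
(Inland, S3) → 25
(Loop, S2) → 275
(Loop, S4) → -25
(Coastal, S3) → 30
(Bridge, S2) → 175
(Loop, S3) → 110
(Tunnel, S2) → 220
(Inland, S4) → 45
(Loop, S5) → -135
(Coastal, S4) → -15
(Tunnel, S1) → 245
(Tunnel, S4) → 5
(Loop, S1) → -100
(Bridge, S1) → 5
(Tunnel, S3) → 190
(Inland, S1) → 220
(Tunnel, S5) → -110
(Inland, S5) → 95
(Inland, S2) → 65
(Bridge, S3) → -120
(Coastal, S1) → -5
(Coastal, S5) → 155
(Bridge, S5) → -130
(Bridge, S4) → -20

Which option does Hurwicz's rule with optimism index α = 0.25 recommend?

Inland

Loop: 0.25·275 + 0.75·(-135) = -32.5
Tunnel: 0.25·245 + 0.75·(-110) = -21.25
Bridge: 0.25·175 + 0.75·(-130) = -53.75
Coastal: 0.25·155 + 0.75·(-15) = 27.5
Inland: 0.25·220 + 0.75·25 = 73.75
Highest Hurwicz score = 73.75 → Inland.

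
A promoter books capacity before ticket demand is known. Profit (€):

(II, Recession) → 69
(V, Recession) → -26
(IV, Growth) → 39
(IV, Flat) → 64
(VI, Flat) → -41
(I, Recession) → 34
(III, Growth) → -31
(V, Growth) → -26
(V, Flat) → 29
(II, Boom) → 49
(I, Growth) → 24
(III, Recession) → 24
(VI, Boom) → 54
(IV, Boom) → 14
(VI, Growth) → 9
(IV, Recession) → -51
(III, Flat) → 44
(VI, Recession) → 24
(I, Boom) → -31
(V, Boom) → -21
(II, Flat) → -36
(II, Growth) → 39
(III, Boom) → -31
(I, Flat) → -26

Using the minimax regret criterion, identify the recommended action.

III

Column bests: Recession=69, Flat=64, Growth=39, Boom=54.
I regrets: 35, 90, 15, 85 → max 90
II regrets: 0, 100, 0, 5 → max 100
III regrets: 45, 20, 70, 85 → max 85
IV regrets: 120, 0, 0, 40 → max 120
V regrets: 95, 35, 65, 75 → max 95
VI regrets: 45, 105, 30, 0 → max 105
Smallest max regret = 85 → III.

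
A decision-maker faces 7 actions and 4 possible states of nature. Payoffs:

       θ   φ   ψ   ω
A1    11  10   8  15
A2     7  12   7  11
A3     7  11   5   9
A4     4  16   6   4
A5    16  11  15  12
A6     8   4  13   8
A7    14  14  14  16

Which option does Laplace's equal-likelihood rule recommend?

A7

Row averages: A1=11, A2=9.25, A3=8, A4=7.5, A5=13.5, A6=8.25, A7=14.5
Highest average = 14.5 → A7.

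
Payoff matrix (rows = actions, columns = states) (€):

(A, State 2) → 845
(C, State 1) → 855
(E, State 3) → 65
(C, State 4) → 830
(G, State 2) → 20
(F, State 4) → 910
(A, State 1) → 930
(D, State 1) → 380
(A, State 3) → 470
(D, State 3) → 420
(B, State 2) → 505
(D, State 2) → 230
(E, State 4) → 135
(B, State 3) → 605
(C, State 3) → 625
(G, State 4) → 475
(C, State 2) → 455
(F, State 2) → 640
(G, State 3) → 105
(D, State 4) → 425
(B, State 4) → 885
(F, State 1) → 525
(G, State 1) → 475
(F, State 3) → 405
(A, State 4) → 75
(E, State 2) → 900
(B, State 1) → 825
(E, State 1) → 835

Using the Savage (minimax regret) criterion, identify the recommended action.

B

Column bests: State 1=930, State 2=900, State 3=625, State 4=910.
A regrets: 0, 55, 155, 835 → max 835
B regrets: 105, 395, 20, 25 → max 395
C regrets: 75, 445, 0, 80 → max 445
D regrets: 550, 670, 205, 485 → max 670
E regrets: 95, 0, 560, 775 → max 775
F regrets: 405, 260, 220, 0 → max 405
G regrets: 455, 880, 520, 435 → max 880
Smallest max regret = 395 → B.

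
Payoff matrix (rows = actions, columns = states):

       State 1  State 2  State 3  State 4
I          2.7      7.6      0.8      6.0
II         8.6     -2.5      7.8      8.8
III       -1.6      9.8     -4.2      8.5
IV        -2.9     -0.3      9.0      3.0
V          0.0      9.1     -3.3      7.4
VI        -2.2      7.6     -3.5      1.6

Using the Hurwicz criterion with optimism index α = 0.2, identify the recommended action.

I: 0.2·7.6 + 0.8·0.8 = 2.16
II: 0.2·8.8 + 0.8·(-2.5) = -0.24
III: 0.2·9.8 + 0.8·(-4.2) = -1.4
IV: 0.2·9.0 + 0.8·(-2.9) = -0.52
V: 0.2·9.1 + 0.8·(-3.3) = -0.82
VI: 0.2·7.6 + 0.8·(-3.5) = -1.28
Highest Hurwicz score = 2.16 → I.

I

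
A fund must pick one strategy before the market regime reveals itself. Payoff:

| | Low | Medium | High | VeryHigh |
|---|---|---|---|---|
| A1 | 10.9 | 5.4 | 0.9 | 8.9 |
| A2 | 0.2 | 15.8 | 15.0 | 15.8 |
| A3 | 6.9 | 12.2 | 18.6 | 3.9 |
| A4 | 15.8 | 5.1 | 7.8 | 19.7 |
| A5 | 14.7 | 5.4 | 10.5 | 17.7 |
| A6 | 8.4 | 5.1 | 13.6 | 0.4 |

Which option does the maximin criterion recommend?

Row minima: A1=0.9, A2=0.2, A3=3.9, A4=5.1, A5=5.4, A6=0.4
Best worst-case = 5.4 → A5.

A5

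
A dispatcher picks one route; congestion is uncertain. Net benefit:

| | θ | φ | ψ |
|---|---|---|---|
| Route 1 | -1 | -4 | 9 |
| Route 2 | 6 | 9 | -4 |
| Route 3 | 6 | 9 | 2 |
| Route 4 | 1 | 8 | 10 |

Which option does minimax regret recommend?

Route 4

Column bests: θ=6, φ=9, ψ=10.
Route 1 regrets: 7, 13, 1 → max 13
Route 2 regrets: 0, 0, 14 → max 14
Route 3 regrets: 0, 0, 8 → max 8
Route 4 regrets: 5, 1, 0 → max 5
Smallest max regret = 5 → Route 4.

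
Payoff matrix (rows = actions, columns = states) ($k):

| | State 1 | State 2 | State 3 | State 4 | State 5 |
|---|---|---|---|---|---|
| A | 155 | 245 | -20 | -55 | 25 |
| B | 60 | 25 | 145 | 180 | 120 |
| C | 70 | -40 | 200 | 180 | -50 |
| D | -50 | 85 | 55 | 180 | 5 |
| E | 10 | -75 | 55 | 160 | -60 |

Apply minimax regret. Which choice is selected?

D

Column bests: State 1=155, State 2=245, State 3=200, State 4=180, State 5=120.
A regrets: 0, 0, 220, 235, 95 → max 235
B regrets: 95, 220, 55, 0, 0 → max 220
C regrets: 85, 285, 0, 0, 170 → max 285
D regrets: 205, 160, 145, 0, 115 → max 205
E regrets: 145, 320, 145, 20, 180 → max 320
Smallest max regret = 205 → D.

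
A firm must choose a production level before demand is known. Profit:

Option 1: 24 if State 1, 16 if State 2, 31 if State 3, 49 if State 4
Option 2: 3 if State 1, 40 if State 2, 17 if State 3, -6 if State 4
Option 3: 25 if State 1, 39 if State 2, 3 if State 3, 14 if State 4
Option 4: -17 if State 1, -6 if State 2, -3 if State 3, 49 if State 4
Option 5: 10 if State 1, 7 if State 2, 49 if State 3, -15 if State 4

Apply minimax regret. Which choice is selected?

Column bests: State 1=25, State 2=40, State 3=49, State 4=49.
Option 1 regrets: 1, 24, 18, 0 → max 24
Option 2 regrets: 22, 0, 32, 55 → max 55
Option 3 regrets: 0, 1, 46, 35 → max 46
Option 4 regrets: 42, 46, 52, 0 → max 52
Option 5 regrets: 15, 33, 0, 64 → max 64
Smallest max regret = 24 → Option 1.

Option 1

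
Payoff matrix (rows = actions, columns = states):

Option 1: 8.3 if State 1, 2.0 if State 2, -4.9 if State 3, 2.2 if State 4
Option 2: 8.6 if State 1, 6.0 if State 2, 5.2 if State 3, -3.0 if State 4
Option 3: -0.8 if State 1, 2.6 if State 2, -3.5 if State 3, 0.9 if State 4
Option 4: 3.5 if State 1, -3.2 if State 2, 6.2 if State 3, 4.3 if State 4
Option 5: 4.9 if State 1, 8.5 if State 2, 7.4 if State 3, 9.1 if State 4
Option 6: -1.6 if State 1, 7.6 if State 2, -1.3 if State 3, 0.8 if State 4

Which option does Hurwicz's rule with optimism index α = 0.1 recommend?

Option 5

Option 1: 0.1·8.3 + 0.9·(-4.9) = -3.58
Option 2: 0.1·8.6 + 0.9·(-3.0) = -1.84
Option 3: 0.1·2.6 + 0.9·(-3.5) = -2.89
Option 4: 0.1·6.2 + 0.9·(-3.2) = -2.26
Option 5: 0.1·9.1 + 0.9·4.9 = 5.32
Option 6: 0.1·7.6 + 0.9·(-1.6) = -0.68
Highest Hurwicz score = 5.32 → Option 5.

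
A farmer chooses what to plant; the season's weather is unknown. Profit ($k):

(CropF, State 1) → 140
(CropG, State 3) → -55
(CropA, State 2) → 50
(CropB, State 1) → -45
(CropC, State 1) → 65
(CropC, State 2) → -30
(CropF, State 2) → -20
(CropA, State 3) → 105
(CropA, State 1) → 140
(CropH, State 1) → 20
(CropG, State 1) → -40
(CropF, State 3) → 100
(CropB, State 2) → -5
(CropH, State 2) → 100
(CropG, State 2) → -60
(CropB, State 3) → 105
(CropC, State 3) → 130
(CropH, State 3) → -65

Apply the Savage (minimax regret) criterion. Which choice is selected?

Column bests: State 1=140, State 2=100, State 3=130.
CropC regrets: 75, 130, 0 → max 130
CropF regrets: 0, 120, 30 → max 120
CropA regrets: 0, 50, 25 → max 50
CropG regrets: 180, 160, 185 → max 185
CropH regrets: 120, 0, 195 → max 195
CropB regrets: 185, 105, 25 → max 185
Smallest max regret = 50 → CropA.

CropA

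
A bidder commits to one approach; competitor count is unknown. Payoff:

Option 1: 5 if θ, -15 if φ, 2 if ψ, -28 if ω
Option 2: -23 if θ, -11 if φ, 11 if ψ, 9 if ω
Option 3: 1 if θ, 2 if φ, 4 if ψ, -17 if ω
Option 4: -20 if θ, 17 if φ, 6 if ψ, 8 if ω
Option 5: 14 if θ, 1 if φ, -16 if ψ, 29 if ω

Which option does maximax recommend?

Option 5

Row maxima: Option 1=5, Option 2=11, Option 3=4, Option 4=17, Option 5=29
Best best-case = 29 → Option 5.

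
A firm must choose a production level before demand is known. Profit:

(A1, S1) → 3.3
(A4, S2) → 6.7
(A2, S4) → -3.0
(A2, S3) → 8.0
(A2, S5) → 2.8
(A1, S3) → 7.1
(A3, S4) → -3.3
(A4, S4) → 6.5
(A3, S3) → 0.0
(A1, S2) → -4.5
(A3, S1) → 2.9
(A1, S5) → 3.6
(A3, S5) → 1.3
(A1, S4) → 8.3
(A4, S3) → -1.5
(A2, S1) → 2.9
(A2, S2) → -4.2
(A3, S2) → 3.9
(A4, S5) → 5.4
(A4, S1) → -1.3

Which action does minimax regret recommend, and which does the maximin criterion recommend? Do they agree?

Column bests: S1=3.3, S2=6.7, S3=8.0, S4=8.3, S5=5.4.
A1 regrets: 0.0, 11.2, 0.9, 0.0, 1.8 → max 11.2
A2 regrets: 0.4, 10.9, 0.0, 11.3, 2.6 → max 11.3
A3 regrets: 0.4, 2.8, 8.0, 11.6, 4.1 → max 11.6
A4 regrets: 4.6, 0.0, 9.5, 1.8, 0.0 → max 9.5
Smallest max regret = 9.5 → A4.
Row minima: A1=-4.5, A2=-4.2, A3=-3.3, A4=-1.5
Best worst-case = -1.5 → A4.

minimax regret → A4; maximin → A4 (agree)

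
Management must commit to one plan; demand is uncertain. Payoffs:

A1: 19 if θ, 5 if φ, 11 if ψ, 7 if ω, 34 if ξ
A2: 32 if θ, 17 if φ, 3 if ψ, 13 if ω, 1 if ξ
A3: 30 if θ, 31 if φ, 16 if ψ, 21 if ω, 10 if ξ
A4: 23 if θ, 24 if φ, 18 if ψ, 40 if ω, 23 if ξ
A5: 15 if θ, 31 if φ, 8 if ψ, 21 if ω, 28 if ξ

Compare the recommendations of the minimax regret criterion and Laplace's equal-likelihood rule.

minimax regret → A4; laplace → A4 (agree)

Column bests: θ=32, φ=31, ψ=18, ω=40, ξ=34.
A1 regrets: 13, 26, 7, 33, 0 → max 33
A2 regrets: 0, 14, 15, 27, 33 → max 33
A3 regrets: 2, 0, 2, 19, 24 → max 24
A4 regrets: 9, 7, 0, 0, 11 → max 11
A5 regrets: 17, 0, 10, 19, 6 → max 19
Smallest max regret = 11 → A4.
Row averages: A1=15.2, A2=13.2, A3=21.6, A4=25.6, A5=20.6
Highest average = 25.6 → A4.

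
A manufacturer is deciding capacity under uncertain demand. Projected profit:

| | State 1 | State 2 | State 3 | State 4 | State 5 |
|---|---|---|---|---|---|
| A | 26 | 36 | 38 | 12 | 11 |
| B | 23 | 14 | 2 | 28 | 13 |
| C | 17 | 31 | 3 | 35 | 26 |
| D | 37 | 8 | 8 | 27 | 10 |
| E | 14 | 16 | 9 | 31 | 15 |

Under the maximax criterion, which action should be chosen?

A

Row maxima: A=38, B=28, C=35, D=37, E=31
Best best-case = 38 → A.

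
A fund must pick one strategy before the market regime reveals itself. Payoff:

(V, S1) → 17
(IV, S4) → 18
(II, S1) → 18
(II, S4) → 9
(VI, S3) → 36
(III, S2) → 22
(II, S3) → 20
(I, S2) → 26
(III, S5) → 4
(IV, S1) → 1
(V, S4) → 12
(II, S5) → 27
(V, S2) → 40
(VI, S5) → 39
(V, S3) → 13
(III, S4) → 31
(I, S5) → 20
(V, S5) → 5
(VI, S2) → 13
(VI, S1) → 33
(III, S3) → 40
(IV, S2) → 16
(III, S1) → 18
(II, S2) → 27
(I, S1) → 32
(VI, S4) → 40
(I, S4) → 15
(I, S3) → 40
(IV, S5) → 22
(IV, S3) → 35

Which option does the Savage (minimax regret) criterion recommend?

Column bests: S1=33, S2=40, S3=40, S4=40, S5=39.
I regrets: 1, 14, 0, 25, 19 → max 25
II regrets: 15, 13, 20, 31, 12 → max 31
III regrets: 15, 18, 0, 9, 35 → max 35
IV regrets: 32, 24, 5, 22, 17 → max 32
V regrets: 16, 0, 27, 28, 34 → max 34
VI regrets: 0, 27, 4, 0, 0 → max 27
Smallest max regret = 25 → I.

I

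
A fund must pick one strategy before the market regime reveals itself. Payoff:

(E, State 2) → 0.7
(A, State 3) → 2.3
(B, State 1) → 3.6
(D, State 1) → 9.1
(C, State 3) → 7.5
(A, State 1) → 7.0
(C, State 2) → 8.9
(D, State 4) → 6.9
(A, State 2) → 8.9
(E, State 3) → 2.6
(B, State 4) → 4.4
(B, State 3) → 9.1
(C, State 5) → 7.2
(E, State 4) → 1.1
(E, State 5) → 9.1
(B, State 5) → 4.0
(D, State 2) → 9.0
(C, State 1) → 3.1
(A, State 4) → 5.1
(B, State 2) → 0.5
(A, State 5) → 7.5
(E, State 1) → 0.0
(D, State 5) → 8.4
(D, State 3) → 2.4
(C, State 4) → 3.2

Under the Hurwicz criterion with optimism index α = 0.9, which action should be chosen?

D

A: 0.9·8.9 + 0.1·2.3 = 8.24
B: 0.9·9.1 + 0.1·0.5 = 8.24
C: 0.9·8.9 + 0.1·3.1 = 8.32
D: 0.9·9.1 + 0.1·2.4 = 8.43
E: 0.9·9.1 + 0.1·0.0 = 8.19
Highest Hurwicz score = 8.43 → D.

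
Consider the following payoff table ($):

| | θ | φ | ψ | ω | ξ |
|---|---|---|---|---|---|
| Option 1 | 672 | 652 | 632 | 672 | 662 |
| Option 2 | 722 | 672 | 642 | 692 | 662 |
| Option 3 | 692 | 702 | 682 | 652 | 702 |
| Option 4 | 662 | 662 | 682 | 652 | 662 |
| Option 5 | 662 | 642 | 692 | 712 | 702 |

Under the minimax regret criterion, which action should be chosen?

Option 2

Column bests: θ=722, φ=702, ψ=692, ω=712, ξ=702.
Option 1 regrets: 50, 50, 60, 40, 40 → max 60
Option 2 regrets: 0, 30, 50, 20, 40 → max 50
Option 3 regrets: 30, 0, 10, 60, 0 → max 60
Option 4 regrets: 60, 40, 10, 60, 40 → max 60
Option 5 regrets: 60, 60, 0, 0, 0 → max 60
Smallest max regret = 50 → Option 2.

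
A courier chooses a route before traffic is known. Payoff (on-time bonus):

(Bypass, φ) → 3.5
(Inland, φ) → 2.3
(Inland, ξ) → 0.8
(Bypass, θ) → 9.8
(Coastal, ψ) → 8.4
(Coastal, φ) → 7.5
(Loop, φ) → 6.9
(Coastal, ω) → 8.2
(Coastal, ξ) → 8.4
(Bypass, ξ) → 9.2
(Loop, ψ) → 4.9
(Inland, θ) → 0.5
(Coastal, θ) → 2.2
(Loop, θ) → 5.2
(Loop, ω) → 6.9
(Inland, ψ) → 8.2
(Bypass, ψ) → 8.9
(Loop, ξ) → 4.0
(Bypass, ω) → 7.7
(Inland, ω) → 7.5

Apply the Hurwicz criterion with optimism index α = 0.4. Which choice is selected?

Inland: 0.4·8.2 + 0.6·0.5 = 3.58
Loop: 0.4·6.9 + 0.6·4.0 = 5.16
Bypass: 0.4·9.8 + 0.6·3.5 = 6.02
Coastal: 0.4·8.4 + 0.6·2.2 = 4.68
Highest Hurwicz score = 6.02 → Bypass.

Bypass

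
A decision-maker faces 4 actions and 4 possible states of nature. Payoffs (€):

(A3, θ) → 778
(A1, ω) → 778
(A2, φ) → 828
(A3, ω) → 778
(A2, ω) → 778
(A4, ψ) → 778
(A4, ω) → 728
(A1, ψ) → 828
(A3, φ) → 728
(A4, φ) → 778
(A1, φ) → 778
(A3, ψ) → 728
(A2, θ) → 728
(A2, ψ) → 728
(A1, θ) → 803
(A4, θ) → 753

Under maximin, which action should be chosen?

A1

Row minima: A1=778, A2=728, A3=728, A4=728
Best worst-case = 778 → A1.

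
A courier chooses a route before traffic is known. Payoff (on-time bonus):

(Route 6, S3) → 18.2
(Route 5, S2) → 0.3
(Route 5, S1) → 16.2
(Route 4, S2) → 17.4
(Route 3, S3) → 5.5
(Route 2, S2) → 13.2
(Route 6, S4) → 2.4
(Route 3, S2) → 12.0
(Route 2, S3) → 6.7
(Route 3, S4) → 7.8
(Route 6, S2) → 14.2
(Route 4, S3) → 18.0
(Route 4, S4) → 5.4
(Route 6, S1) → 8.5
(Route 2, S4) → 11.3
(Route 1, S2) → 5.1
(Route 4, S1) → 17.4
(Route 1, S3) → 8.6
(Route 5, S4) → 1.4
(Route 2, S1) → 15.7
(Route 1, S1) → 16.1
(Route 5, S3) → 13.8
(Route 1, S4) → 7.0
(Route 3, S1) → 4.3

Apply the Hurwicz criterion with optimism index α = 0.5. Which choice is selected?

Route 4

Route 1: 0.5·16.1 + 0.5·5.1 = 10.6
Route 2: 0.5·15.7 + 0.5·6.7 = 11.2
Route 3: 0.5·12.0 + 0.5·4.3 = 8.15
Route 4: 0.5·18.0 + 0.5·5.4 = 11.7
Route 5: 0.5·16.2 + 0.5·0.3 = 8.25
Route 6: 0.5·18.2 + 0.5·2.4 = 10.3
Highest Hurwicz score = 11.7 → Route 4.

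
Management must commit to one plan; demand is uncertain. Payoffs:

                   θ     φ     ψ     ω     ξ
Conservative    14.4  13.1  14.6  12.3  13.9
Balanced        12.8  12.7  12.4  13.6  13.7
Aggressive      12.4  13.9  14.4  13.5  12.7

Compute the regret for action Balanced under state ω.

0.0

Best payoff under ω is 13.6.
Regret = 13.6 − 13.6 = 0.0.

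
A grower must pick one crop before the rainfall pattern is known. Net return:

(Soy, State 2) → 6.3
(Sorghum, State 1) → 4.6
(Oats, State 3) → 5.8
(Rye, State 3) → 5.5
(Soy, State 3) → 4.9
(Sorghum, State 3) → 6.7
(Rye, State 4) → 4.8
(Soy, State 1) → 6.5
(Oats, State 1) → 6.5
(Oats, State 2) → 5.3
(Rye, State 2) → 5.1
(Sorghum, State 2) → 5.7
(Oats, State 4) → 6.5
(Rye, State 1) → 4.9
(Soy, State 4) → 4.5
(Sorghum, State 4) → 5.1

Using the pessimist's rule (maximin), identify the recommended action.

Row minima: Oats=5.3, Soy=4.5, Rye=4.8, Sorghum=4.6
Best worst-case = 5.3 → Oats.

Oats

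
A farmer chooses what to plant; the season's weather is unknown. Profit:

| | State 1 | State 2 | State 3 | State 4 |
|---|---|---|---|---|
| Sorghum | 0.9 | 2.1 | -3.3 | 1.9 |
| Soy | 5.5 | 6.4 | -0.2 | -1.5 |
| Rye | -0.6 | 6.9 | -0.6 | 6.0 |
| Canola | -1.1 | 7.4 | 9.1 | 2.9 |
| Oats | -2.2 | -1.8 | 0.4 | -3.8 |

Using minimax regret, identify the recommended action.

Canola

Column bests: State 1=5.5, State 2=7.4, State 3=9.1, State 4=6.0.
Sorghum regrets: 4.6, 5.3, 12.4, 4.1 → max 12.4
Soy regrets: 0.0, 1.0, 9.3, 7.5 → max 9.3
Rye regrets: 6.1, 0.5, 9.7, 0.0 → max 9.7
Canola regrets: 6.6, 0.0, 0.0, 3.1 → max 6.6
Oats regrets: 7.7, 9.2, 8.7, 9.8 → max 9.8
Smallest max regret = 6.6 → Canola.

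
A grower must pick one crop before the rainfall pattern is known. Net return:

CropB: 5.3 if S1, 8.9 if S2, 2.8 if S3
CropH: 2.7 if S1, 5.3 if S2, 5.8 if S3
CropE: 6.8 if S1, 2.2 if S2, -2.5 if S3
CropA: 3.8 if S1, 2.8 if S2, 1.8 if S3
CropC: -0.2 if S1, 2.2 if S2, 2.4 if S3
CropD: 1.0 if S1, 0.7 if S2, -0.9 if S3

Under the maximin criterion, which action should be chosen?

Row minima: CropB=2.8, CropH=2.7, CropE=-2.5, CropA=1.8, CropC=-0.2, CropD=-0.9
Best worst-case = 2.8 → CropB.

CropB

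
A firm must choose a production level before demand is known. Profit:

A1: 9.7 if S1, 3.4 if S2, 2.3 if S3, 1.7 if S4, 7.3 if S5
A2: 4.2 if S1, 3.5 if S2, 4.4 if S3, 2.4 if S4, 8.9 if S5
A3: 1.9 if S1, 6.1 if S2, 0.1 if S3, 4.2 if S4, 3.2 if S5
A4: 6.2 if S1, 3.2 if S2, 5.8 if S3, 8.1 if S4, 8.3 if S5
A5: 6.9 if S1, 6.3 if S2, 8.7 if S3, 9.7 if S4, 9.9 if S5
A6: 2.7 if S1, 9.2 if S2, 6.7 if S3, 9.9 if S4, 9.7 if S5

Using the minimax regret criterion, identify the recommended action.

A5

Column bests: S1=9.7, S2=9.2, S3=8.7, S4=9.9, S5=9.9.
A1 regrets: 0.0, 5.8, 6.4, 8.2, 2.6 → max 8.2
A2 regrets: 5.5, 5.7, 4.3, 7.5, 1.0 → max 7.5
A3 regrets: 7.8, 3.1, 8.6, 5.7, 6.7 → max 8.6
A4 regrets: 3.5, 6.0, 2.9, 1.8, 1.6 → max 6.0
A5 regrets: 2.8, 2.9, 0.0, 0.2, 0.0 → max 2.9
A6 regrets: 7.0, 0.0, 2.0, 0.0, 0.2 → max 7.0
Smallest max regret = 2.9 → A5.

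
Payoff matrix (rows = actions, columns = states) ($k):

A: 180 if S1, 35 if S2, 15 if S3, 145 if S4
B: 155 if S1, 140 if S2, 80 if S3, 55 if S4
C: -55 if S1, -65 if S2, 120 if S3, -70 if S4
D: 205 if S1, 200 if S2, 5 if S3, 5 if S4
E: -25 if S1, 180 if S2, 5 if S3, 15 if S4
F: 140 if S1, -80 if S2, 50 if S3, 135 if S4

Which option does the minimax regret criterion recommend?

Column bests: S1=205, S2=200, S3=120, S4=145.
A regrets: 25, 165, 105, 0 → max 165
B regrets: 50, 60, 40, 90 → max 90
C regrets: 260, 265, 0, 215 → max 265
D regrets: 0, 0, 115, 140 → max 140
E regrets: 230, 20, 115, 130 → max 230
F regrets: 65, 280, 70, 10 → max 280
Smallest max regret = 90 → B.

B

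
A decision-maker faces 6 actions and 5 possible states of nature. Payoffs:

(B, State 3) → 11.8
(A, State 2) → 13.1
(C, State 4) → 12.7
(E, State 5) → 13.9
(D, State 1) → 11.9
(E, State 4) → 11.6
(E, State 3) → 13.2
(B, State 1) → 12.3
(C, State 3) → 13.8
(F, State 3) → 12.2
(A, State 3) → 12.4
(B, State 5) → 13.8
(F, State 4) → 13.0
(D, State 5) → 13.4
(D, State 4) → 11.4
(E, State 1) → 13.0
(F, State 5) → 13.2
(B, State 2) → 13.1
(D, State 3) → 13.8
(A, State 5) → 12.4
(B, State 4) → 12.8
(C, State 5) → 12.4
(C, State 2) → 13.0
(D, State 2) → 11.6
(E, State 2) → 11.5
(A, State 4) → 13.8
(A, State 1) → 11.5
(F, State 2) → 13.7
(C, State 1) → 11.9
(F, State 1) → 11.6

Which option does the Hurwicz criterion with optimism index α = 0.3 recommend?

C

A: 0.3·13.8 + 0.7·11.5 = 12.19
B: 0.3·13.8 + 0.7·11.8 = 12.4
C: 0.3·13.8 + 0.7·11.9 = 12.47
D: 0.3·13.8 + 0.7·11.4 = 12.12
E: 0.3·13.9 + 0.7·11.5 = 12.22
F: 0.3·13.7 + 0.7·11.6 = 12.23
Highest Hurwicz score = 12.47 → C.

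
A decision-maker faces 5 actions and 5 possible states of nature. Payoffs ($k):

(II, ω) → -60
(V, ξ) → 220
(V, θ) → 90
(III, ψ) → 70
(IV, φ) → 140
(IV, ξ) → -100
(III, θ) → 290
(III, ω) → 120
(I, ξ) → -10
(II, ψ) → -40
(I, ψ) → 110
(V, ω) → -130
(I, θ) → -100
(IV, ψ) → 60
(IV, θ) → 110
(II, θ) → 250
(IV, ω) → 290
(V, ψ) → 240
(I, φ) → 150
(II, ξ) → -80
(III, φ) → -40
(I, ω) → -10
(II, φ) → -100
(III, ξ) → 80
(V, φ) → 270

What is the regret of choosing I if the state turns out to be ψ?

130

Best payoff under ψ is 240.
Regret = 240 − 110 = 130.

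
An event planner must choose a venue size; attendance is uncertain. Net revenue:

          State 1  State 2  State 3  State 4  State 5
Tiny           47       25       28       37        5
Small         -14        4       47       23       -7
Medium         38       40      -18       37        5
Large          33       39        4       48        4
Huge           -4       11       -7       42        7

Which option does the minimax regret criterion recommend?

Column bests: State 1=47, State 2=40, State 3=47, State 4=48, State 5=7.
Tiny regrets: 0, 15, 19, 11, 2 → max 19
Small regrets: 61, 36, 0, 25, 14 → max 61
Medium regrets: 9, 0, 65, 11, 2 → max 65
Large regrets: 14, 1, 43, 0, 3 → max 43
Huge regrets: 51, 29, 54, 6, 0 → max 54
Smallest max regret = 19 → Tiny.

Tiny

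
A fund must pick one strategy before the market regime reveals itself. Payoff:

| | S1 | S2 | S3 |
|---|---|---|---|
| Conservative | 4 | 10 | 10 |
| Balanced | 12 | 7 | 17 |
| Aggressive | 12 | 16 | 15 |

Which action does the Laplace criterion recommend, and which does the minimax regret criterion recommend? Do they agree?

Row averages: Conservative=8, Balanced=12, Aggressive=43/3
Highest average = 43/3 → Aggressive.
Column bests: S1=12, S2=16, S3=17.
Conservative regrets: 8, 6, 7 → max 8
Balanced regrets: 0, 9, 0 → max 9
Aggressive regrets: 0, 0, 2 → max 2
Smallest max regret = 2 → Aggressive.

laplace → Aggressive; minimax regret → Aggressive (agree)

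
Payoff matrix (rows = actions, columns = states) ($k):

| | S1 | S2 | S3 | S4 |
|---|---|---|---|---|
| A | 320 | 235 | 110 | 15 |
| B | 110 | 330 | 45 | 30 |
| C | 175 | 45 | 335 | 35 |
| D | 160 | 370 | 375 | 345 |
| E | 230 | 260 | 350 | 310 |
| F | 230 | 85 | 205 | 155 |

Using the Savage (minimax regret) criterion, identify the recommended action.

E

Column bests: S1=320, S2=370, S3=375, S4=345.
A regrets: 0, 135, 265, 330 → max 330
B regrets: 210, 40, 330, 315 → max 330
C regrets: 145, 325, 40, 310 → max 325
D regrets: 160, 0, 0, 0 → max 160
E regrets: 90, 110, 25, 35 → max 110
F regrets: 90, 285, 170, 190 → max 285
Smallest max regret = 110 → E.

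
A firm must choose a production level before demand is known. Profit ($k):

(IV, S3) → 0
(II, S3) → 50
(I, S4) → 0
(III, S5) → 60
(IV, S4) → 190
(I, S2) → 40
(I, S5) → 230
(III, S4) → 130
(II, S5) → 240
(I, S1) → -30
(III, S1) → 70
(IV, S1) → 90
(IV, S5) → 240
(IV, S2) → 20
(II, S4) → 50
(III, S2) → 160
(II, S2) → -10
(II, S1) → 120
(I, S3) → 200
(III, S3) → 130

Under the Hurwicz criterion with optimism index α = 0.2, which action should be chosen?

I: 0.2·230 + 0.8·(-30) = 22
II: 0.2·240 + 0.8·(-10) = 40
III: 0.2·160 + 0.8·60 = 80
IV: 0.2·240 + 0.8·0 = 48
Highest Hurwicz score = 80 → III.

III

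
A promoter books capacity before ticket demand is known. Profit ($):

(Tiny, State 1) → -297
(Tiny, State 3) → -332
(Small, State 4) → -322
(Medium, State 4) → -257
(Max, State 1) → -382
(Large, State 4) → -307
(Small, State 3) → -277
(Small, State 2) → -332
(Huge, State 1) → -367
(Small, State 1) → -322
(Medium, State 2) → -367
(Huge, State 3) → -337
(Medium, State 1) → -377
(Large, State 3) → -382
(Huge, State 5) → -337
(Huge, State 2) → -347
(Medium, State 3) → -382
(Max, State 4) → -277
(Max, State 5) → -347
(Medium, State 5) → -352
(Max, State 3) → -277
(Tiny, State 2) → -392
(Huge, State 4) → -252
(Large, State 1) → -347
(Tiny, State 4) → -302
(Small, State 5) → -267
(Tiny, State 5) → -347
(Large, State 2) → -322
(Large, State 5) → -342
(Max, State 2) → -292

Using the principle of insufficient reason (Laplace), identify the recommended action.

Small

Row averages: Tiny=-334, Small=-304, Medium=-347, Large=-340, Huge=-328, Max=-315
Highest average = -304 → Small.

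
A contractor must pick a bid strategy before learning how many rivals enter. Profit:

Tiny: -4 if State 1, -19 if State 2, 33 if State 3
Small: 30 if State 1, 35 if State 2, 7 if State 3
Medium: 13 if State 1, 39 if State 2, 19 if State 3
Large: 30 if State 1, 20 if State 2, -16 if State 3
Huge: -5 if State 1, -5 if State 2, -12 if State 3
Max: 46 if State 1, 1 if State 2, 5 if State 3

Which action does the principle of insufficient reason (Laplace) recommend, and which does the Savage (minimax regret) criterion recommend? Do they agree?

Row averages: Tiny=10/3, Small=24, Medium=71/3, Large=34/3, Huge=-22/3, Max=52/3
Highest average = 24 → Small.
Column bests: State 1=46, State 2=39, State 3=33.
Tiny regrets: 50, 58, 0 → max 58
Small regrets: 16, 4, 26 → max 26
Medium regrets: 33, 0, 14 → max 33
Large regrets: 16, 19, 49 → max 49
Huge regrets: 51, 44, 45 → max 51
Max regrets: 0, 38, 28 → max 38
Smallest max regret = 26 → Small.

laplace → Small; minimax regret → Small (agree)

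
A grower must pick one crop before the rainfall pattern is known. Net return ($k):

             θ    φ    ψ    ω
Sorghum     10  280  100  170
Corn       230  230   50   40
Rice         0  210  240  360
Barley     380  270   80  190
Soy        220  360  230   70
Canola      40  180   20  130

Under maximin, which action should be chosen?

Barley

Row minima: Sorghum=10, Corn=40, Rice=0, Barley=80, Soy=70, Canola=20
Best worst-case = 80 → Barley.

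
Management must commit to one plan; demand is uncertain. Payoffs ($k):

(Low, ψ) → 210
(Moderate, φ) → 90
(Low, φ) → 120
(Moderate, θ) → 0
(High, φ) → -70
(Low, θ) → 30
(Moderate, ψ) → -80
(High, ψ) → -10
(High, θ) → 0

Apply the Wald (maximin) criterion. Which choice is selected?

Row minima: Low=30, Moderate=-80, High=-70
Best worst-case = 30 → Low.

Low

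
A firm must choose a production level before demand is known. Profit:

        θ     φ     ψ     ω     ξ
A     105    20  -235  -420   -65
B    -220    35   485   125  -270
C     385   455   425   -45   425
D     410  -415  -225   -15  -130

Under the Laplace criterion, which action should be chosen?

C

Row averages: A=-119, B=31, C=329, D=-75
Highest average = 329 → C.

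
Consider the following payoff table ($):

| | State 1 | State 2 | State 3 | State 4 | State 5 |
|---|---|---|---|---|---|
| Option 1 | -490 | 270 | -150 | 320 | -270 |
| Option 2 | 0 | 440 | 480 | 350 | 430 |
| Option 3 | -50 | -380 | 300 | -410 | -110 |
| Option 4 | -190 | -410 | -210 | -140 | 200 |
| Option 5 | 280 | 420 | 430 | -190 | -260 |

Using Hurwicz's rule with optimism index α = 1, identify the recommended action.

Option 1: 1·320 + 0·(-490) = 320
Option 2: 1·480 + 0·0 = 480
Option 3: 1·300 + 0·(-410) = 300
Option 4: 1·200 + 0·(-410) = 200
Option 5: 1·430 + 0·(-260) = 430
Highest Hurwicz score = 480 → Option 2.

Option 2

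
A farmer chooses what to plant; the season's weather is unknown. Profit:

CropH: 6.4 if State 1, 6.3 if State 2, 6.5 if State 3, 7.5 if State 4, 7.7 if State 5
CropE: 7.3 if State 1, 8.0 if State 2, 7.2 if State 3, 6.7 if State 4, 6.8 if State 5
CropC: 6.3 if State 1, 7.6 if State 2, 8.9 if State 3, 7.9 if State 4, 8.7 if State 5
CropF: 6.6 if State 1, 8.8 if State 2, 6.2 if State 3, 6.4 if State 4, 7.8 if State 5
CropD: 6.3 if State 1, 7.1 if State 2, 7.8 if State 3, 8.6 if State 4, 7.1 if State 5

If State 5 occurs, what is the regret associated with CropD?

1.6

Best payoff under State 5 is 8.7.
Regret = 8.7 − 7.1 = 1.6.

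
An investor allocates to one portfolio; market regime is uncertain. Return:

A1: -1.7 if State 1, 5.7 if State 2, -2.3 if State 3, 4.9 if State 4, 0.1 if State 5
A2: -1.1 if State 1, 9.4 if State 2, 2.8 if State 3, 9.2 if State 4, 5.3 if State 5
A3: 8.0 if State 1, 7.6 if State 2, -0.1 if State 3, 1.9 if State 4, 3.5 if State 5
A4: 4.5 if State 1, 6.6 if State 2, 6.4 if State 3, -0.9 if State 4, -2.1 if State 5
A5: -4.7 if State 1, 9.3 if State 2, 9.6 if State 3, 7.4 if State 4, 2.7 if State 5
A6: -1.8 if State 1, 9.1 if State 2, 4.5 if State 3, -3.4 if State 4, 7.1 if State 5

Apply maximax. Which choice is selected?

A5

Row maxima: A1=5.7, A2=9.4, A3=8.0, A4=6.6, A5=9.6, A6=9.1
Best best-case = 9.6 → A5.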